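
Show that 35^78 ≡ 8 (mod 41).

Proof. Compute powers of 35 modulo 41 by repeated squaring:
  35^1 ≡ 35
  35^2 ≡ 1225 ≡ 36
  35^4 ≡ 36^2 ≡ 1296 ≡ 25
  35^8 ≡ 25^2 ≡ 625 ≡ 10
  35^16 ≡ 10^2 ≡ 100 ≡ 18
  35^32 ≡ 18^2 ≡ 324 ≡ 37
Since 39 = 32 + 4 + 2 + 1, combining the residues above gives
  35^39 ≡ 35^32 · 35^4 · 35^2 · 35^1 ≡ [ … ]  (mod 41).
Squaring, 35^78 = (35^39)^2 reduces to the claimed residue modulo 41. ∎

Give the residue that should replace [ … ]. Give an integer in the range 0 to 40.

34

35^32 · 35^4 · 35^2 · 35^1 ≡ 37 · 25 · 36 · 35 = 1165500.
1165500 mod 41 = 34, so 35^39 ≡ 34 (mod 41).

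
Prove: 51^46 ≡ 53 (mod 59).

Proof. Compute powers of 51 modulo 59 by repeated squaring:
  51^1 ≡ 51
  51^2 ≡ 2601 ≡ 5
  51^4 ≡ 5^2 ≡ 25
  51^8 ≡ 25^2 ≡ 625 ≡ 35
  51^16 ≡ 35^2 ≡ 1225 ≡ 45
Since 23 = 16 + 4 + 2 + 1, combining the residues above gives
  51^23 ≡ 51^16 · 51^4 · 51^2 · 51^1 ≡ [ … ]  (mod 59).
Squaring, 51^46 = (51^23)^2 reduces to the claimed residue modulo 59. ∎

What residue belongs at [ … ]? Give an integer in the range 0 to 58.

51^16 · 51^4 · 51^2 · 51^1 ≡ 45 · 25 · 5 · 51 = 286875.
286875 mod 59 = 17, so 51^23 ≡ 17 (mod 59).

17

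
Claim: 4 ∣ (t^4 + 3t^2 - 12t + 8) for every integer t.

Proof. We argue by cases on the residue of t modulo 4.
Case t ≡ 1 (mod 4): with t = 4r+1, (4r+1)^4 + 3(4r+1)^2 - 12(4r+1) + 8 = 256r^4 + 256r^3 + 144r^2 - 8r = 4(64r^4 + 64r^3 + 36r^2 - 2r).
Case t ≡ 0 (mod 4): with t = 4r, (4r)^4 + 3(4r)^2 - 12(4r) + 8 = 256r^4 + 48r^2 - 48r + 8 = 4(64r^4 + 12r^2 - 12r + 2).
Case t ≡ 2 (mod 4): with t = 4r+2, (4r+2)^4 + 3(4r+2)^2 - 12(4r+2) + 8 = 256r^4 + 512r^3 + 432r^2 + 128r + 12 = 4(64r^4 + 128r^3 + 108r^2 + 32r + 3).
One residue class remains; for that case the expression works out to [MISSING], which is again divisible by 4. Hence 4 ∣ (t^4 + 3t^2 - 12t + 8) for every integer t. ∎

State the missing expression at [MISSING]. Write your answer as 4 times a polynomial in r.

4(64r^4 + 192r^3 + 228r^2 + 114r + 20)

Only t ≡ 3 (mod 4) is unaccounted for. Put t = 4r+3:
(4r+3)^4 + 3(4r+3)^2 - 12(4r+3) + 8 expands to 256r^4 + 768r^3 + 912r^2 + 456r + 80,
and factoring out 4 leaves 4(64r^4 + 192r^3 + 228r^2 + 114r + 20).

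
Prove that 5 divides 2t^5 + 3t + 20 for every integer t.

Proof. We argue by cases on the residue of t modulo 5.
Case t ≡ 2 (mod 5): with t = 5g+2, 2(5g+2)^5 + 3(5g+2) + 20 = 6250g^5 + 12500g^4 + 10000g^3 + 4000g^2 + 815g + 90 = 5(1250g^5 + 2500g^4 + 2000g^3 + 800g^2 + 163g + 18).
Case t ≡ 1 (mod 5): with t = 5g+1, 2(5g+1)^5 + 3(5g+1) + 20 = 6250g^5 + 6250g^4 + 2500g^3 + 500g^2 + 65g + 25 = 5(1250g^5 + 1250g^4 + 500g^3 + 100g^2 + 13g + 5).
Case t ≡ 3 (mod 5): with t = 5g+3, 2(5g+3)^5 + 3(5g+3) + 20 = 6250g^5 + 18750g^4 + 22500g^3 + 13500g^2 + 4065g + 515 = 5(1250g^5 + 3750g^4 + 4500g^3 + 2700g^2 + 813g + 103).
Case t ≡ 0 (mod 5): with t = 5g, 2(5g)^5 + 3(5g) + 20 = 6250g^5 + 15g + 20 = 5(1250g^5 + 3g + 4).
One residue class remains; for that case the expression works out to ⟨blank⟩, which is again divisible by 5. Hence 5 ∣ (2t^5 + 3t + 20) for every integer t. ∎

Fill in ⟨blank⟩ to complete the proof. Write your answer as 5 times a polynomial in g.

5(1250g^5 + 5000g^4 + 8000g^3 + 6400g^2 + 2563g + 416)

The residues treated are {2, 1, 3, 0}, so the missing case is t ≡ 4 (mod 5); write t = 5g+4.
Then 2(5g+4)^5 + 3(5g+4) + 20 = 6250g^5 + 25000g^4 + 40000g^3 + 32000g^2 + 12815g + 2080 = 5(1250g^5 + 5000g^4 + 8000g^3 + 6400g^2 + 2563g + 416).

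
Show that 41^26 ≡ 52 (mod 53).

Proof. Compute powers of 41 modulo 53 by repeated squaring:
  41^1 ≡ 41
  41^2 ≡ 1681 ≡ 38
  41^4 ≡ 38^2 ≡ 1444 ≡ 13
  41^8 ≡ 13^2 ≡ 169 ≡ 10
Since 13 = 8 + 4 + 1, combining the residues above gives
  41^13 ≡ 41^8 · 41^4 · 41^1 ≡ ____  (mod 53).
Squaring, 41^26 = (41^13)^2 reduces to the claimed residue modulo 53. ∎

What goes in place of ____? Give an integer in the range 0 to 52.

30

41^8 · 41^4 · 41^1 ≡ 10 · 13 · 41 = 5330.
5330 mod 53 = 30, so 41^13 ≡ 30 (mod 53).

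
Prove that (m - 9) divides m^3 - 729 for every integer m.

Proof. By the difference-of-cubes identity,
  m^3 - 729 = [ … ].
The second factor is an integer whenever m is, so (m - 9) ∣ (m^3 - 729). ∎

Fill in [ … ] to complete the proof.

(m - 9)(m^2 + 9m + 81)

a^3 - b^3 = (a - b)(a^2 + ab + b^2). With a = m, b = 9:
m^3 - 729 = (m - 9)(m^2 + 9m + 81).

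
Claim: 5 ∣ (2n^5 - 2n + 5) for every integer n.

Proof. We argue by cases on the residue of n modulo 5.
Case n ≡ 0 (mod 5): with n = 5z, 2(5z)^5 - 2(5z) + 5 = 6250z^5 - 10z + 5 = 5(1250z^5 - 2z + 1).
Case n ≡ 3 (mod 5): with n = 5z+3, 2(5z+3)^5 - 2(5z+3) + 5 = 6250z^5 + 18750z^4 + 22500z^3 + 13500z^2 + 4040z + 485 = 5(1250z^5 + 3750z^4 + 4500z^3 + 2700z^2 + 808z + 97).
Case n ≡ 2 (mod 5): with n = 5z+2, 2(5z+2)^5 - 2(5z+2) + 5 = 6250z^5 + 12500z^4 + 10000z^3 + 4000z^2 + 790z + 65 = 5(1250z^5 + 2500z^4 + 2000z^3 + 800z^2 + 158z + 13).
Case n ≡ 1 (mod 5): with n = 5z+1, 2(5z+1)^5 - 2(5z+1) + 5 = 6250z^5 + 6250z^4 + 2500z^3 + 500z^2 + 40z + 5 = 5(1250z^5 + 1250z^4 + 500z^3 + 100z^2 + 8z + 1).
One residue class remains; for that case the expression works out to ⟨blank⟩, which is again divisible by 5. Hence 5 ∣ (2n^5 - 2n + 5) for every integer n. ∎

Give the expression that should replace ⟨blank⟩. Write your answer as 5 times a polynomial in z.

5(1250z^5 + 5000z^4 + 8000z^3 + 6400z^2 + 2558z + 409)

Only n ≡ 4 (mod 5) is unaccounted for. Put n = 5z+4:
2(5z+4)^5 - 2(5z+4) + 5 expands to 6250z^5 + 25000z^4 + 40000z^3 + 32000z^2 + 12790z + 2045,
and factoring out 5 leaves 5(1250z^5 + 5000z^4 + 8000z^3 + 6400z^2 + 2558z + 409).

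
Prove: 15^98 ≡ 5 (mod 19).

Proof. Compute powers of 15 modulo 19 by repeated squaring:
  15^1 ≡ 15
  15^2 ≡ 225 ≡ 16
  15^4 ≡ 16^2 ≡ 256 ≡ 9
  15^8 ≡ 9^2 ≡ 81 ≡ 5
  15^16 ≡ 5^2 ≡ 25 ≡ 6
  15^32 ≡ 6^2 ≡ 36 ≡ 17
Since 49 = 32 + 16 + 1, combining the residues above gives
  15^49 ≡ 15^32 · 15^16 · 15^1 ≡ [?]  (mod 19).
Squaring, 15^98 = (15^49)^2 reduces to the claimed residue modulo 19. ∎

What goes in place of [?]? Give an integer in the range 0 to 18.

10

Multiply the listed residues: 17 · 6 · 15 = 102 → 1530.
Reducing modulo 19: 1530 = 80·19 + 10, so 15^49 ≡ 10.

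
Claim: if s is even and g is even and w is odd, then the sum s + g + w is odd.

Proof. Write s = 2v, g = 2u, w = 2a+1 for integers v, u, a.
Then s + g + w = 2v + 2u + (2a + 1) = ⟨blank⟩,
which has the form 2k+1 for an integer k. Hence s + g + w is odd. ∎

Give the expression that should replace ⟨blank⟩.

2(a + u + v) + 1

2v + 2u + (2a + 1) = 2a + 2u + 2v + 1
= 2(a + u + v) + 1.
Since a + u + v is an integer, the sum is of the form 2k+1 for an integer k.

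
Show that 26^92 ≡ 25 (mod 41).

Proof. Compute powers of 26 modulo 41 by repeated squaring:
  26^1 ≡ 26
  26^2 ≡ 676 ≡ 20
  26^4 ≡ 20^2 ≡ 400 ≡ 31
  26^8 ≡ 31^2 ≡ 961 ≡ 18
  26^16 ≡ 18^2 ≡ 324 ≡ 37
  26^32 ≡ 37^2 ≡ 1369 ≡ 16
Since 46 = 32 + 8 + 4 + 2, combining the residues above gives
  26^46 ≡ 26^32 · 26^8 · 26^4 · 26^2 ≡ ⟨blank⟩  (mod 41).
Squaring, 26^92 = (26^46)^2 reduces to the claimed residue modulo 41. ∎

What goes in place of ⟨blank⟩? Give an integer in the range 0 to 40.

Multiply the listed residues: 16 · 18 · 31 · 20 = 288 → 8928 → 178560.
Reducing modulo 41: 178560 = 4355·41 + 5, so 26^46 ≡ 5.

5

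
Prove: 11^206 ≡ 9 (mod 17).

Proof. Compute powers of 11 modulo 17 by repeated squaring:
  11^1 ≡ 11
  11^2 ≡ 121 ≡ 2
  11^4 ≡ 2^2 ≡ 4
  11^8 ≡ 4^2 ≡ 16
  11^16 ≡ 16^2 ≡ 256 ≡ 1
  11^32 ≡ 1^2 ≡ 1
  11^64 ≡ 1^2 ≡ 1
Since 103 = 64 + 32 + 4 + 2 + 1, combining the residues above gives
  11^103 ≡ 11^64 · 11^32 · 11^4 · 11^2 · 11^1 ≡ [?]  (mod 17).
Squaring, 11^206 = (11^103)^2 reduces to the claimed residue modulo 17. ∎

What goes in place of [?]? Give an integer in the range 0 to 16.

3

Multiply the listed residues: 1 · 1 · 4 · 2 · 11 = 1 → 4 → 8 → 88.
Reducing modulo 17: 88 = 5·17 + 3, so 11^103 ≡ 3.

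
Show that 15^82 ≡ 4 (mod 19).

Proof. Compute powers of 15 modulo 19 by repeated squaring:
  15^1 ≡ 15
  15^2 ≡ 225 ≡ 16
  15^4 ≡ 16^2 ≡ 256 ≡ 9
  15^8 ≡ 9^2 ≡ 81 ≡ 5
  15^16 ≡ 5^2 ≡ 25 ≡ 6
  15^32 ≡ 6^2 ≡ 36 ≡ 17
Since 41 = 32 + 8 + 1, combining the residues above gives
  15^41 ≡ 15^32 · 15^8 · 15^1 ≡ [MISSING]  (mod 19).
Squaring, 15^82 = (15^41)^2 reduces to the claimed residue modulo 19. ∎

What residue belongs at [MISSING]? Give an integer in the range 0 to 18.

2

Multiply the listed residues: 17 · 5 · 15 = 85 → 1275.
Reducing modulo 19: 1275 = 67·19 + 2, so 15^41 ≡ 2.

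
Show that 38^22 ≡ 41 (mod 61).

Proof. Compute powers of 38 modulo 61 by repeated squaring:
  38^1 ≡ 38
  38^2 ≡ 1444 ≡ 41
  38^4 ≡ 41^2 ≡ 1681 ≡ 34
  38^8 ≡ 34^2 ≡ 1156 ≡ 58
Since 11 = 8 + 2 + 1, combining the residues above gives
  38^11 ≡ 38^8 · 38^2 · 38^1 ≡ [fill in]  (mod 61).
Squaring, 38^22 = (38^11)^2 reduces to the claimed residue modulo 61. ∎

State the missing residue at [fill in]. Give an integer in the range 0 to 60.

23

38^8 · 38^2 · 38^1 ≡ 58 · 41 · 38 = 90364.
90364 mod 61 = 23, so 38^11 ≡ 23 (mod 61).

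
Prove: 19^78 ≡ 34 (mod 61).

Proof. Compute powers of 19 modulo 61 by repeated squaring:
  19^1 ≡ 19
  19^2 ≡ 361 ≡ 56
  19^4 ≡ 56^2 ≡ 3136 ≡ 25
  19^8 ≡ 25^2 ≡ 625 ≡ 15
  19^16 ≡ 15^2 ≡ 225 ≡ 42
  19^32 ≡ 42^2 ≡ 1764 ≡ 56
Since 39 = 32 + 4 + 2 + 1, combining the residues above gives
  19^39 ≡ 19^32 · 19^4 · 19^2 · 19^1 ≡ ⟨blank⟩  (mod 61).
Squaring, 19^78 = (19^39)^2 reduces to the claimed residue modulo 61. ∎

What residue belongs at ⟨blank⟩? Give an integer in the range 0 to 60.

41

Multiply the listed residues: 56 · 25 · 56 · 19 = 1400 → 78400 → 1489600.
Reducing modulo 61: 1489600 = 24419·61 + 41, so 19^39 ≡ 41.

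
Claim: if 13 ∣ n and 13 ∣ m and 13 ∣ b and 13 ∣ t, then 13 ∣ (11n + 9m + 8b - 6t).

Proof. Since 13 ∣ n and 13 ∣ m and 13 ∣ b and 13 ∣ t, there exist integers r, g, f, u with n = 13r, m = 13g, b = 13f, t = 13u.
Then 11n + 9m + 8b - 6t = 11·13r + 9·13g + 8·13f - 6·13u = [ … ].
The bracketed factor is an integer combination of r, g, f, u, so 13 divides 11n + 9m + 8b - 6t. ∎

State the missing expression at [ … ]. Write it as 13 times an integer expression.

13(8f + 9g + 11r - 6u)

Each term has a factor of 13: 11·13r + 9·13g + 8·13f - 6·13u = 13·(8f + 9g + 11r - 6u).
Since 8f + 9g + 11r - 6u is an integer, 13 ∣ (11n + 9m + 8b - 6t).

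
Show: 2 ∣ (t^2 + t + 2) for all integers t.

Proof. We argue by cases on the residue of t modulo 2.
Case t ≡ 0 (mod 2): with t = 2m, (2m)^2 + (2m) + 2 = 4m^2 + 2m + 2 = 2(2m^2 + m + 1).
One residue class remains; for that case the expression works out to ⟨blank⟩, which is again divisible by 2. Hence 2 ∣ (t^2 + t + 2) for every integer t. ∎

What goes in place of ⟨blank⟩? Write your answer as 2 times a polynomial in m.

2(2m^2 + 3m + 2)

Only t ≡ 1 (mod 2) is unaccounted for. Put t = 2m+1:
(2m+1)^2 + (2m+1) + 2 expands to 4m^2 + 6m + 4,
and factoring out 2 leaves 2(2m^2 + 3m + 2).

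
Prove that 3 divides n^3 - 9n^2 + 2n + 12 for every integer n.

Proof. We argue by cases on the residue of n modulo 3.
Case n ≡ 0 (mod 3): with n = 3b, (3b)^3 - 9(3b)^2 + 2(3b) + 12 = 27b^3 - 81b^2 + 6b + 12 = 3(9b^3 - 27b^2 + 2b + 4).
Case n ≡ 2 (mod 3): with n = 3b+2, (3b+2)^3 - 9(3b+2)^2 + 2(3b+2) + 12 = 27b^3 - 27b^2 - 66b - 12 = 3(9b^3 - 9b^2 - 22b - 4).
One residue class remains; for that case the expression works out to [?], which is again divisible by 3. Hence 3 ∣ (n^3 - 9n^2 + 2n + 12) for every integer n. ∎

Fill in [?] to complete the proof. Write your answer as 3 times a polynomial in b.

Only n ≡ 1 (mod 3) is unaccounted for. Put n = 3b+1:
(3b+1)^3 - 9(3b+1)^2 + 2(3b+1) + 12 expands to 27b^3 - 54b^2 - 39b + 6,
and factoring out 3 leaves 3(9b^3 - 18b^2 - 13b + 2).

3(9b^3 - 18b^2 - 13b + 2)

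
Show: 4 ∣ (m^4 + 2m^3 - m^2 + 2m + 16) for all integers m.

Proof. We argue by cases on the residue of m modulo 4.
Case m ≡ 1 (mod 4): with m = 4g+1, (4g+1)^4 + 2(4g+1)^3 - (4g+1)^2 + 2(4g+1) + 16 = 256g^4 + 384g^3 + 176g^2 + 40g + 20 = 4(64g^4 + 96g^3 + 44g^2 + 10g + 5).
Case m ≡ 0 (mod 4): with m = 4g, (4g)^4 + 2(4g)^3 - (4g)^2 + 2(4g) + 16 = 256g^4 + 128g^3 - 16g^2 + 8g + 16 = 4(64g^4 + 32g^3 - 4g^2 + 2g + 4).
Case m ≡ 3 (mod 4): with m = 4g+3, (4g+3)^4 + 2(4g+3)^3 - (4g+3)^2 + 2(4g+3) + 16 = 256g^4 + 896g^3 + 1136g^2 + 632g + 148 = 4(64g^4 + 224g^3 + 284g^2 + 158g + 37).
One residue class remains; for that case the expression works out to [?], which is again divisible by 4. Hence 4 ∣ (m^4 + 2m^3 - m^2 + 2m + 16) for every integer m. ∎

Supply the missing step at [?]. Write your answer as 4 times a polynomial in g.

The residues treated are {1, 0, 3}, so the missing case is m ≡ 2 (mod 4); write m = 4g+2.
Then (4g+2)^4 + 2(4g+2)^3 - (4g+2)^2 + 2(4g+2) + 16 = 256g^4 + 640g^3 + 560g^2 + 216g + 48 = 4(64g^4 + 160g^3 + 140g^2 + 54g + 12).

4(64g^4 + 160g^3 + 140g^2 + 54g + 12)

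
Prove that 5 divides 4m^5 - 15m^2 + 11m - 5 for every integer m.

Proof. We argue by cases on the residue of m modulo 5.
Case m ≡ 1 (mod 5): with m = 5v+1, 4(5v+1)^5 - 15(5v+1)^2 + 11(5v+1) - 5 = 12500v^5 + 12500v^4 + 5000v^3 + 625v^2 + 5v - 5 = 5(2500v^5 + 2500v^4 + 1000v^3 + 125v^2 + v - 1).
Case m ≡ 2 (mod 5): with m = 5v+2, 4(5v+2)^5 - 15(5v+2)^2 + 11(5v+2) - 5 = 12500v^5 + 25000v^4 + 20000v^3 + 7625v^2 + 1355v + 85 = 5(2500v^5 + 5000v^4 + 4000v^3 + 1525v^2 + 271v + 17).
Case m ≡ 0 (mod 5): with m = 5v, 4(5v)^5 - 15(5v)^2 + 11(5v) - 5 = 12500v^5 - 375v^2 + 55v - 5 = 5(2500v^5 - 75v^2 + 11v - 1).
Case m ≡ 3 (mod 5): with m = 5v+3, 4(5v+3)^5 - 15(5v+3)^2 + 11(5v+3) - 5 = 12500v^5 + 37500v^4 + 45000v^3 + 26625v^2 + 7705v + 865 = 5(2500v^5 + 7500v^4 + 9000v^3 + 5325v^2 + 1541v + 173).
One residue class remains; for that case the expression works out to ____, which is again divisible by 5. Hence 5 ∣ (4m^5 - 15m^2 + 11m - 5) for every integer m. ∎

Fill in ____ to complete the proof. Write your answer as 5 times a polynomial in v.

Only m ≡ 4 (mod 5) is unaccounted for. Put m = 5v+4:
4(5v+4)^5 - 15(5v+4)^2 + 11(5v+4) - 5 expands to 12500v^5 + 50000v^4 + 80000v^3 + 63625v^2 + 25055v + 3895,
and factoring out 5 leaves 5(2500v^5 + 10000v^4 + 16000v^3 + 12725v^2 + 5011v + 779).

5(2500v^5 + 10000v^4 + 16000v^3 + 12725v^2 + 5011v + 779)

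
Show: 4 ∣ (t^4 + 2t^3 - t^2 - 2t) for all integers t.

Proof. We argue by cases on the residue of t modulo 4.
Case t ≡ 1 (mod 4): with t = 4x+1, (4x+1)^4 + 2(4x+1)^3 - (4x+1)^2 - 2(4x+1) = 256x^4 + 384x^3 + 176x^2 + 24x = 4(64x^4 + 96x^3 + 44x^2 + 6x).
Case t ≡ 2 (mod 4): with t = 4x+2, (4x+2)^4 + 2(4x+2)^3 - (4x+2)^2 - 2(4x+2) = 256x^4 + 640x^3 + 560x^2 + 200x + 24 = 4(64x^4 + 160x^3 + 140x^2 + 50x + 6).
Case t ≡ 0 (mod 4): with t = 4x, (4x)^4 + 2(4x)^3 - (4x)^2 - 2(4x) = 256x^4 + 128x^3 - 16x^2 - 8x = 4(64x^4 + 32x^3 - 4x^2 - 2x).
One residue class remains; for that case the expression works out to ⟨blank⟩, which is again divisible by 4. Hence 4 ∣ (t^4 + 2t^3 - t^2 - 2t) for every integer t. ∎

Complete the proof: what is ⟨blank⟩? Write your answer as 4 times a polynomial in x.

4(64x^4 + 224x^3 + 284x^2 + 154x + 30)

Only t ≡ 3 (mod 4) is unaccounted for. Put t = 4x+3:
(4x+3)^4 + 2(4x+3)^3 - (4x+3)^2 - 2(4x+3) expands to 256x^4 + 896x^3 + 1136x^2 + 616x + 120,
and factoring out 4 leaves 4(64x^4 + 224x^3 + 284x^2 + 154x + 30).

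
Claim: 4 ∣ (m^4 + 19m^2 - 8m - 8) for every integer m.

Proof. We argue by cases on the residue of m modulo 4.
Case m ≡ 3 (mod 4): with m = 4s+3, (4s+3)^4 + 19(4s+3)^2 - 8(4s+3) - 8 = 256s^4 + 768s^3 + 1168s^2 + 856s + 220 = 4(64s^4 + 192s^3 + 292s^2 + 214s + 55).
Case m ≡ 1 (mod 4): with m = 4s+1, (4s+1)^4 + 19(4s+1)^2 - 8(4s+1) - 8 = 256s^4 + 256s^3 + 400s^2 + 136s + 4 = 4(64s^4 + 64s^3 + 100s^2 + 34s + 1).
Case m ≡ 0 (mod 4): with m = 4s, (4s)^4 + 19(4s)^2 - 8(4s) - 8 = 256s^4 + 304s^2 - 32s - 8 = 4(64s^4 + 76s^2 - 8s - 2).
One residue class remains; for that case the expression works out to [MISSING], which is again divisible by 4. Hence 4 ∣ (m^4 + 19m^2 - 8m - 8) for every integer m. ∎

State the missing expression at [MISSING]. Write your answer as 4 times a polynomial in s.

4(64s^4 + 128s^3 + 172s^2 + 100s + 17)

The residues treated are {3, 1, 0}, so the missing case is m ≡ 2 (mod 4); write m = 4s+2.
Then (4s+2)^4 + 19(4s+2)^2 - 8(4s+2) - 8 = 256s^4 + 512s^3 + 688s^2 + 400s + 68 = 4(64s^4 + 128s^3 + 172s^2 + 100s + 17).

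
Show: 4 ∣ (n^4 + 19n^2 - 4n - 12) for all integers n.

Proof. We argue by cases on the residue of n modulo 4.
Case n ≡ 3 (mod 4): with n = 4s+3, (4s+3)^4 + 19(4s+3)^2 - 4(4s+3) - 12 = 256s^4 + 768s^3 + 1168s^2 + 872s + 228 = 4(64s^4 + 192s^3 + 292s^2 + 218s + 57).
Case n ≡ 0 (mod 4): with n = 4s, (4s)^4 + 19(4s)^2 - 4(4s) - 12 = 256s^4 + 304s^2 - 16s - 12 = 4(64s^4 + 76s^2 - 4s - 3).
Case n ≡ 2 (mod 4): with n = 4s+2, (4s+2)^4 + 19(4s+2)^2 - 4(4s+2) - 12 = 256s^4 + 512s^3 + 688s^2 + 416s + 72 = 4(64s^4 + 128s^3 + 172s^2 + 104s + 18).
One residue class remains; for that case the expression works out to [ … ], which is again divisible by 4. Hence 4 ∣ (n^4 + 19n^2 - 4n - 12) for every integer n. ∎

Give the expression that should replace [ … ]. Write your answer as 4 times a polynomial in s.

Only n ≡ 1 (mod 4) is unaccounted for. Put n = 4s+1:
(4s+1)^4 + 19(4s+1)^2 - 4(4s+1) - 12 expands to 256s^4 + 256s^3 + 400s^2 + 152s + 4,
and factoring out 4 leaves 4(64s^4 + 64s^3 + 100s^2 + 38s + 1).

4(64s^4 + 64s^3 + 100s^2 + 38s + 1)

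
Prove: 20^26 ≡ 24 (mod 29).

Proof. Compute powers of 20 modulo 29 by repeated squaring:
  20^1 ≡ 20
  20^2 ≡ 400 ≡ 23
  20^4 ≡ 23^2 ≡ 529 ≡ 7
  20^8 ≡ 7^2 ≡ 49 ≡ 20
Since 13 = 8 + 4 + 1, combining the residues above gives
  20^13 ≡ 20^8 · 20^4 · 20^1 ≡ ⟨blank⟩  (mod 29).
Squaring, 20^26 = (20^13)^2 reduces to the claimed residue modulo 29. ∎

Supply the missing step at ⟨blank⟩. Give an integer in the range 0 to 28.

16

20^8 · 20^4 · 20^1 ≡ 20 · 7 · 20 = 2800.
2800 mod 29 = 16, so 20^13 ≡ 16 (mod 29).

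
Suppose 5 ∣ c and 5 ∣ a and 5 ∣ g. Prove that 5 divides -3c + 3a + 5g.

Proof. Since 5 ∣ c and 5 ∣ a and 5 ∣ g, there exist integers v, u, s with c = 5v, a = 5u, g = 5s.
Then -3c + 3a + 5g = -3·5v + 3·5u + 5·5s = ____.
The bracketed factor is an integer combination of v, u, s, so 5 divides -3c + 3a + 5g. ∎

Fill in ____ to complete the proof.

5(5s + 3u - 3v)

Pull the common 5 out of every term: -3·5v + 3·5u + 5·5s = 5(5s + 3u - 3v).
5s + 3u - 3v is an integer, which exhibits the divisibility.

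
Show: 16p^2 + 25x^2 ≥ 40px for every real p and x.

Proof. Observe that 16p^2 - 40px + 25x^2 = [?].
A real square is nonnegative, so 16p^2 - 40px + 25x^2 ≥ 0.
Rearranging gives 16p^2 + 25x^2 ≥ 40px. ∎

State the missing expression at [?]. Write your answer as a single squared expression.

16p^2 - 40px + 25x^2 is a perfect-square trinomial: the outer terms are (4p)^2 and (5x)^2, and the cross term is -2·4p·5x.
So 16p^2 - 40px + 25x^2 = (4p - 5x)^2 ≥ 0.

(4p - 5x)^2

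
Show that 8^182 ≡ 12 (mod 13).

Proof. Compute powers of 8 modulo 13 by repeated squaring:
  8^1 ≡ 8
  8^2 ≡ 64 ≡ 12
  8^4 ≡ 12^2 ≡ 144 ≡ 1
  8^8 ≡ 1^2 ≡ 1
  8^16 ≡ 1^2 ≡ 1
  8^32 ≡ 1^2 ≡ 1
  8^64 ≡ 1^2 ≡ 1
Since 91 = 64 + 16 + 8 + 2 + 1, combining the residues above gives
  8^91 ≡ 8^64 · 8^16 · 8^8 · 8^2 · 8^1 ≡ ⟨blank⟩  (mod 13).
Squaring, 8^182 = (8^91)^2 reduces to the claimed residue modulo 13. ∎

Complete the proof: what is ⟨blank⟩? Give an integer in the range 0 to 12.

Multiply the listed residues: 1 · 1 · 1 · 12 · 8 = 1 → 1 → 12 → 96.
Reducing modulo 13: 96 = 7·13 + 5, so 8^91 ≡ 5.

5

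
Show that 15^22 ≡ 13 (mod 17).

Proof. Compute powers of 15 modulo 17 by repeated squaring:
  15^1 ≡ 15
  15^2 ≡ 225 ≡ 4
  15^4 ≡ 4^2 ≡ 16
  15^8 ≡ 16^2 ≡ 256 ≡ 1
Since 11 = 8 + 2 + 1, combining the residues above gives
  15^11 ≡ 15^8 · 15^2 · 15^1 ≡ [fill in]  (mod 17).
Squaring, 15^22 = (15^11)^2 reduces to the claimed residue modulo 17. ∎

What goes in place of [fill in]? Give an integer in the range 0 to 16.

15^8 · 15^2 · 15^1 ≡ 1 · 4 · 15 = 60.
60 mod 17 = 9, so 15^11 ≡ 9 (mod 17).

9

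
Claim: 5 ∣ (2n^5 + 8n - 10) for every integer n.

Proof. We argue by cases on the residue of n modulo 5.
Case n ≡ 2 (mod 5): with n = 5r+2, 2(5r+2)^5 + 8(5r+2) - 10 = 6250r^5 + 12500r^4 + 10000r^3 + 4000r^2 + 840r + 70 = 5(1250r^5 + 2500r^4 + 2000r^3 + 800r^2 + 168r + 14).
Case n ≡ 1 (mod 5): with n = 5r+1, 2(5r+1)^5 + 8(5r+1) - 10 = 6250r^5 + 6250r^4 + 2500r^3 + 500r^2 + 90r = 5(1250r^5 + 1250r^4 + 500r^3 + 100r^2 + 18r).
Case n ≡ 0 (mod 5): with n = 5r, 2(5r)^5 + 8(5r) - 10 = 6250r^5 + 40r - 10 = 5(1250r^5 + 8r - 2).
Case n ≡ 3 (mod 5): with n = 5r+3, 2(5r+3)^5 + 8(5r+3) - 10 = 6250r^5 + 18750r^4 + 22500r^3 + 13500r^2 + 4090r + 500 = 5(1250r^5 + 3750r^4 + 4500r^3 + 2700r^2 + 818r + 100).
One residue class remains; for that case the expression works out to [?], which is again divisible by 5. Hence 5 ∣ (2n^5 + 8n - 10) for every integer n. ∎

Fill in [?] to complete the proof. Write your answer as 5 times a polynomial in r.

Only n ≡ 4 (mod 5) is unaccounted for. Put n = 5r+4:
2(5r+4)^5 + 8(5r+4) - 10 expands to 6250r^5 + 25000r^4 + 40000r^3 + 32000r^2 + 12840r + 2070,
and factoring out 5 leaves 5(1250r^5 + 5000r^4 + 8000r^3 + 6400r^2 + 2568r + 414).

5(1250r^5 + 5000r^4 + 8000r^3 + 6400r^2 + 2568r + 414)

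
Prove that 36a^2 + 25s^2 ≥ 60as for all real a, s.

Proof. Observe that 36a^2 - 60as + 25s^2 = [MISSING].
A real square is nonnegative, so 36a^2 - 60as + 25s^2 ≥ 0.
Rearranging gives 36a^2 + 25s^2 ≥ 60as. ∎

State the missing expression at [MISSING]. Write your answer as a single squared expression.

(6a - 5s)^2

36a^2 - 60as + 25s^2 is a perfect-square trinomial: the outer terms are (6a)^2 and (5s)^2, and the cross term is -2·6a·5s.
So 36a^2 - 60as + 25s^2 = (6a - 5s)^2 ≥ 0.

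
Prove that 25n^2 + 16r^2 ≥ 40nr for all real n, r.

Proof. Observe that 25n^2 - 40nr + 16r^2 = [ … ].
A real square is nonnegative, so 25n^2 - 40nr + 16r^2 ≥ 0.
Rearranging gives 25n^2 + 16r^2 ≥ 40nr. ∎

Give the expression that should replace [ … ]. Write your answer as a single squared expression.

(5n - 4r)^2

25n^2 - 40nr + 16r^2 is a perfect-square trinomial: the outer terms are (5n)^2 and (4r)^2, and the cross term is -2·5n·4r.
So 25n^2 - 40nr + 16r^2 = (5n - 4r)^2 ≥ 0.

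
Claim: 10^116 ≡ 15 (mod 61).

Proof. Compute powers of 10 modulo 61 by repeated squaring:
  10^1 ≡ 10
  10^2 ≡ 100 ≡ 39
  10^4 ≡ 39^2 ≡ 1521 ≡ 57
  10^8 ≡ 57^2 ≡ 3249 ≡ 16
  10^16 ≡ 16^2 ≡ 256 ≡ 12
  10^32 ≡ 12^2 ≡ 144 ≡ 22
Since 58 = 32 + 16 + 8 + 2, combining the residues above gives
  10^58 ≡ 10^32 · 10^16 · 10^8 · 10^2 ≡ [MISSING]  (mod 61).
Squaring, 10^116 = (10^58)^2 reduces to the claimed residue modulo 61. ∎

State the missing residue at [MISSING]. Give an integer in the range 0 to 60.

Multiply the listed residues: 22 · 12 · 16 · 39 = 264 → 4224 → 164736.
Reducing modulo 61: 164736 = 2700·61 + 36, so 10^58 ≡ 36.

36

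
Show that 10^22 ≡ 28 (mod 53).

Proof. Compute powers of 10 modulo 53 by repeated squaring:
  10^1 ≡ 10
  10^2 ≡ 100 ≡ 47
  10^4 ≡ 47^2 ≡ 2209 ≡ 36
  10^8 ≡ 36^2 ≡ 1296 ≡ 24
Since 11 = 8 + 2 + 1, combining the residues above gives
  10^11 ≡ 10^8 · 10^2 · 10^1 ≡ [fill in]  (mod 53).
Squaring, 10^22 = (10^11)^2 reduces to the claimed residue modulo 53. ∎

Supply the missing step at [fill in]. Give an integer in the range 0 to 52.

10^8 · 10^2 · 10^1 ≡ 24 · 47 · 10 = 11280.
11280 mod 53 = 44, so 10^11 ≡ 44 (mod 53).

44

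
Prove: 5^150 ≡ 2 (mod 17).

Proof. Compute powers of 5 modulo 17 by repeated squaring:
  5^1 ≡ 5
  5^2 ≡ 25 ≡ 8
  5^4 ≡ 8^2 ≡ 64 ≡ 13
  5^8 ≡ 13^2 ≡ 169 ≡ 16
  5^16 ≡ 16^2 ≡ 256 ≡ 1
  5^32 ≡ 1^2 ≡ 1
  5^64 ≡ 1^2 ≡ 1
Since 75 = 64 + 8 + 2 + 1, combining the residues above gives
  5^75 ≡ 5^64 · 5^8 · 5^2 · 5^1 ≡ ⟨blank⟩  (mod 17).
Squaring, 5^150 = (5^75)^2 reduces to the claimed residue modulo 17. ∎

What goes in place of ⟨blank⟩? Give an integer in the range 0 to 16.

11

Multiply the listed residues: 1 · 16 · 8 · 5 = 16 → 128 → 640.
Reducing modulo 17: 640 = 37·17 + 11, so 5^75 ≡ 11.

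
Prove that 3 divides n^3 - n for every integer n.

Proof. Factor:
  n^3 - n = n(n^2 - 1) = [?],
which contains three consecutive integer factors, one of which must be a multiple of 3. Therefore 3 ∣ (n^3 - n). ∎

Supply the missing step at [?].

(n - 1)n(n + 1)

n(n^2 - 1) = n(n - 1)(n + 1) = (n - 1)n(n + 1).
These three factors are consecutive integers, so their product is divisible by 3.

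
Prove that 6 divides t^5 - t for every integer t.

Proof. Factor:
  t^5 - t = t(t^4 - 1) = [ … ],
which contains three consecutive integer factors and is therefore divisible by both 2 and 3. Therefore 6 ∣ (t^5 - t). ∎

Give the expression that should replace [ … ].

(t - 1)t(t + 1)(t^2 + 1)

t^4 - 1 = (t^2 - 1)(t^2 + 1), and t^2 - 1 = (t-1)(t+1).
So t(t^4 - 1) = (t - 1)t(t + 1)(t^2 + 1).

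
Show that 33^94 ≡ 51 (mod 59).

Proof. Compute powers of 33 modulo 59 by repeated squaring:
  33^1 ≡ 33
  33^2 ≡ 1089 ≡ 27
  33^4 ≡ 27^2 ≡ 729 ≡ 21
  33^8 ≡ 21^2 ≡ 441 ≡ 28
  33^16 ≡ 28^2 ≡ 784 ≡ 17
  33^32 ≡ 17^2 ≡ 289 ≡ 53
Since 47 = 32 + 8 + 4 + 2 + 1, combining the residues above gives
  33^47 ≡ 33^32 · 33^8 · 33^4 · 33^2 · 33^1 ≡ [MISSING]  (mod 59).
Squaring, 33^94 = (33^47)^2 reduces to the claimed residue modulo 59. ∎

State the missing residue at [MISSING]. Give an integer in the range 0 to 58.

33^32 · 33^8 · 33^4 · 33^2 · 33^1 ≡ 53 · 28 · 21 · 27 · 33 = 27767124.
27767124 mod 59 = 13, so 33^47 ≡ 13 (mod 59).

13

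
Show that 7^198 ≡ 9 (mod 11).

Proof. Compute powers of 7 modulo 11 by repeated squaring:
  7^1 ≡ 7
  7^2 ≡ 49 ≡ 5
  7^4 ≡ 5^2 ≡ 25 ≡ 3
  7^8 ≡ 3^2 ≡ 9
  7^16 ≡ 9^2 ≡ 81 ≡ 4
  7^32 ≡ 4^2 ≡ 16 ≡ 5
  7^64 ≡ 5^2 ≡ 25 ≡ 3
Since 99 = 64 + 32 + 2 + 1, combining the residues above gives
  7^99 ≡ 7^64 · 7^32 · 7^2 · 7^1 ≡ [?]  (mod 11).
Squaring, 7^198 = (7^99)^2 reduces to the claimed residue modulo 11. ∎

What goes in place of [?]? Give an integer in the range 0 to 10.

7^64 · 7^32 · 7^2 · 7^1 ≡ 3 · 5 · 5 · 7 = 525.
525 mod 11 = 8, so 7^99 ≡ 8 (mod 11).

8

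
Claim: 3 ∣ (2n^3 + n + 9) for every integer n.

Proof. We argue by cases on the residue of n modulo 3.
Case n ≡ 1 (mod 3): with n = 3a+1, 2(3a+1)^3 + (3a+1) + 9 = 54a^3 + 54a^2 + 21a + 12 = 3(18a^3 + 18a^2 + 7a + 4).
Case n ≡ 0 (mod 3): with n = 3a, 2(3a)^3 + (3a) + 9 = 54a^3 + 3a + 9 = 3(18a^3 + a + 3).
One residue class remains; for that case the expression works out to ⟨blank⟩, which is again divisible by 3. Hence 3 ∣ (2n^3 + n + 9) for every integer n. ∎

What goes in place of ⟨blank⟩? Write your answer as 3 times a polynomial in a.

3(18a^3 + 36a^2 + 25a + 9)

The residues treated are {1, 0}, so the missing case is n ≡ 2 (mod 3); write n = 3a+2.
Then 2(3a+2)^3 + (3a+2) + 9 = 54a^3 + 108a^2 + 75a + 27 = 3(18a^3 + 36a^2 + 25a + 9).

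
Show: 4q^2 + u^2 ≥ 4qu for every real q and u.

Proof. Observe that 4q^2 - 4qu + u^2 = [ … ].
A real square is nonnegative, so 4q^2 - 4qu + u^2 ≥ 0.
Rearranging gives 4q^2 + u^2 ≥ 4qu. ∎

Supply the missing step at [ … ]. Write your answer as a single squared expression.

(2q - u)^2

The leading and trailing coefficients are 2^2 and 1^2, and 4 = 2·2·1, so the trinomial is (2q - u)^2.
Hence 4q^2 - 4qu + u^2 ≥ 0.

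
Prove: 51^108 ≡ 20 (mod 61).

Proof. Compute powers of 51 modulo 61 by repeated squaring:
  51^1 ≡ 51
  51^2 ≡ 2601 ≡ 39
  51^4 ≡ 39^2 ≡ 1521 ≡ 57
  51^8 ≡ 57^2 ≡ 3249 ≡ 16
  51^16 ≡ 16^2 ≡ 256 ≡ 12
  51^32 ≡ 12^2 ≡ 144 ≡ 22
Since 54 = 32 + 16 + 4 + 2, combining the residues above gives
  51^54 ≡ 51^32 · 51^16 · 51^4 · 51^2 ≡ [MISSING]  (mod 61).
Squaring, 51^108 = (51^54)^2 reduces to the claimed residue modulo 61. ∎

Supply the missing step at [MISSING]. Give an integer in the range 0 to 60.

52

Multiply the listed residues: 22 · 12 · 57 · 39 = 264 → 15048 → 586872.
Reducing modulo 61: 586872 = 9620·61 + 52, so 51^54 ≡ 52.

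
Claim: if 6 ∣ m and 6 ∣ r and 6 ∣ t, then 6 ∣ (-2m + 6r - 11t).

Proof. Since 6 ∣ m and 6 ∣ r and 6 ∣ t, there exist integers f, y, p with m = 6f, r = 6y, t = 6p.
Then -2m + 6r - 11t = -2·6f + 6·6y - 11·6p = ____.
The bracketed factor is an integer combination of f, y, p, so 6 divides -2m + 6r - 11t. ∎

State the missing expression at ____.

Each term has a factor of 6: -2·6f + 6·6y - 11·6p = 6·(-2f - 11p + 6y).
Since -2f - 11p + 6y is an integer, 6 ∣ (-2m + 6r - 11t).

6(-2f - 11p + 6y)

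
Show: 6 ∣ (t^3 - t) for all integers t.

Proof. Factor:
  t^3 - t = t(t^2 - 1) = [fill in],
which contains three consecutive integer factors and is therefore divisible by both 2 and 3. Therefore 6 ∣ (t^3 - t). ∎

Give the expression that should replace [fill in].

t(t^2 - 1) = t(t - 1)(t + 1) = (t - 1)t(t + 1).
These three factors are consecutive integers, so their product is divisible by 6.

(t - 1)t(t + 1)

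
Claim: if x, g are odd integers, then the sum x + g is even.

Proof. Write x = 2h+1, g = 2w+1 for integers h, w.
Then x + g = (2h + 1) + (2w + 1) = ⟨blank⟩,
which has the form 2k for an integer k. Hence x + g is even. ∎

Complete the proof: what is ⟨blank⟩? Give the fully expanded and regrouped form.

Expanding: (2h + 1) + (2w + 1) = 2h + 2w + 2.
Every term is even; pulling out the factor of 2 gives 2(h + w + 1).

2(h + w + 1)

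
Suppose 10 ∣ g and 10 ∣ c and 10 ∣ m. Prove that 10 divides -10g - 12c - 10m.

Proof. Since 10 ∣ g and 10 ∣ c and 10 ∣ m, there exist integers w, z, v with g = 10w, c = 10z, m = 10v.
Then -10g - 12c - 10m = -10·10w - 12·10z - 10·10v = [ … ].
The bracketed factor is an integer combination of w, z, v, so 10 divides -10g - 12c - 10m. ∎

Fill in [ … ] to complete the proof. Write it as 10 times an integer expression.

Pull the common 10 out of every term: -10·10w - 12·10z - 10·10v = 10(-10v - 10w - 12z).
-10v - 10w - 12z is an integer, which exhibits the divisibility.

10(-10v - 10w - 12z)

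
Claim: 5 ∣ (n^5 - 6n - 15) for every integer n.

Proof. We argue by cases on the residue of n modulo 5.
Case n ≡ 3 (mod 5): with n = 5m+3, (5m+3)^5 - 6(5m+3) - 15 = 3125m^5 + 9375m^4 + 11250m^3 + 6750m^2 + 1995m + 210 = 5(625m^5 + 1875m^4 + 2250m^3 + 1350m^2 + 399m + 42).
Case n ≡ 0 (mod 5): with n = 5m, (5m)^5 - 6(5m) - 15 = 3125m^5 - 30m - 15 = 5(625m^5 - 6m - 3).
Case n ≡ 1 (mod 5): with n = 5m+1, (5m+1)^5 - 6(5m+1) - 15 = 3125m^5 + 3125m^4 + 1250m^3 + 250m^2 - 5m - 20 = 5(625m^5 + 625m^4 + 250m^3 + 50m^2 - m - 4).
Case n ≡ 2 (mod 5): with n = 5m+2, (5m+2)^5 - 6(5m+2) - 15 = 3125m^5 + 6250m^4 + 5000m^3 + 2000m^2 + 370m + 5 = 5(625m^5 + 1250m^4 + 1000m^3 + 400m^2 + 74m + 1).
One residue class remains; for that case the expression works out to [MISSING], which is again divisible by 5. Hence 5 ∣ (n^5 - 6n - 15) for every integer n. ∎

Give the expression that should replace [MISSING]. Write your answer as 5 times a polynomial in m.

5(625m^5 + 2500m^4 + 4000m^3 + 3200m^2 + 1274m + 197)

Only n ≡ 4 (mod 5) is unaccounted for. Put n = 5m+4:
(5m+4)^5 - 6(5m+4) - 15 expands to 3125m^5 + 12500m^4 + 20000m^3 + 16000m^2 + 6370m + 985,
and factoring out 5 leaves 5(625m^5 + 2500m^4 + 4000m^3 + 3200m^2 + 1274m + 197).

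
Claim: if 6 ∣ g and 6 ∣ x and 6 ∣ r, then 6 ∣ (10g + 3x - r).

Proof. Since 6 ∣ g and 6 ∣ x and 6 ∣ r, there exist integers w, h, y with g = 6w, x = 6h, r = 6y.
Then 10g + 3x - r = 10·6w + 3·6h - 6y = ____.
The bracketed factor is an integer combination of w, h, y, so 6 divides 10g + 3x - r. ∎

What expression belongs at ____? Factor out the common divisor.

6(3h + 10w - y)

Pull the common 6 out of every term: 10·6w + 3·6h - 6y = 6(3h + 10w - y).
3h + 10w - y is an integer, which exhibits the divisibility.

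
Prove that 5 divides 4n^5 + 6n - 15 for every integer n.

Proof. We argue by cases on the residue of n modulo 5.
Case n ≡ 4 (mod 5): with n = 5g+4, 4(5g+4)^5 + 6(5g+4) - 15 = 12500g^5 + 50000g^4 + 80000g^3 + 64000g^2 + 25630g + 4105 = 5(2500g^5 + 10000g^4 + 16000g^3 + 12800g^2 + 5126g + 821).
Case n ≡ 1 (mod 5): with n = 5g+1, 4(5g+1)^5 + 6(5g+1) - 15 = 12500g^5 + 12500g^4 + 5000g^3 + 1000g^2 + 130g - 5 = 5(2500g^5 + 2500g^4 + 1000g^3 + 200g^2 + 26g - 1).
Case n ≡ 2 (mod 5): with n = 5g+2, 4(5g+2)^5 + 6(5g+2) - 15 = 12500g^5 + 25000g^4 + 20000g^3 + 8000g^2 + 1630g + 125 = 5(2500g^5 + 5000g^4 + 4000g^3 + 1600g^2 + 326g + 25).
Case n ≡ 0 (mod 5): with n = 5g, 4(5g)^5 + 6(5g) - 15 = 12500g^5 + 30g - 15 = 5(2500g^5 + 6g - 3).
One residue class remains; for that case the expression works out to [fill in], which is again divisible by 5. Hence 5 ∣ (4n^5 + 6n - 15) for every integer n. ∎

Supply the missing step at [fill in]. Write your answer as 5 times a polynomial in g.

5(2500g^5 + 7500g^4 + 9000g^3 + 5400g^2 + 1626g + 195)

Only n ≡ 3 (mod 5) is unaccounted for. Put n = 5g+3:
4(5g+3)^5 + 6(5g+3) - 15 expands to 12500g^5 + 37500g^4 + 45000g^3 + 27000g^2 + 8130g + 975,
and factoring out 5 leaves 5(2500g^5 + 7500g^4 + 9000g^3 + 5400g^2 + 1626g + 195).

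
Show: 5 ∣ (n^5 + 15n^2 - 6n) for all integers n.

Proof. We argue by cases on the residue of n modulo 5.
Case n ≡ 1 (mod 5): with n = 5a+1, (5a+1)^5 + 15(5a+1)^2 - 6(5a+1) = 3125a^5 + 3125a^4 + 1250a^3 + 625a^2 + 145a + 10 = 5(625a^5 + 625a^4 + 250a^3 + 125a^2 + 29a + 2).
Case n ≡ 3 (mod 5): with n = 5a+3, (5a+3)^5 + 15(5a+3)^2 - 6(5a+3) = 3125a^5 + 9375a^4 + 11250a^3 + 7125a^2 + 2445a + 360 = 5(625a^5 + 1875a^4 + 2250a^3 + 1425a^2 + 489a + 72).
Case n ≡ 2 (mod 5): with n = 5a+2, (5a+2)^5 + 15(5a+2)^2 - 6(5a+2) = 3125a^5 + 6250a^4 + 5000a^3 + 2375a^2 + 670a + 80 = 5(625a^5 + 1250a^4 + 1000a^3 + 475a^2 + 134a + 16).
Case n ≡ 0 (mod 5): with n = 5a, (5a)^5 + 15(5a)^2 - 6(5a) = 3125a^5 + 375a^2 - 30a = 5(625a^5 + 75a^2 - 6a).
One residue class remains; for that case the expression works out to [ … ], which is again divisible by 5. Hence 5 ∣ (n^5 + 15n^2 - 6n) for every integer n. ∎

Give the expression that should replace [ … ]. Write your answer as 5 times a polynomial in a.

5(625a^5 + 2500a^4 + 4000a^3 + 3275a^2 + 1394a + 248)

Only n ≡ 4 (mod 5) is unaccounted for. Put n = 5a+4:
(5a+4)^5 + 15(5a+4)^2 - 6(5a+4) expands to 3125a^5 + 12500a^4 + 20000a^3 + 16375a^2 + 6970a + 1240,
and factoring out 5 leaves 5(625a^5 + 2500a^4 + 4000a^3 + 3275a^2 + 1394a + 248).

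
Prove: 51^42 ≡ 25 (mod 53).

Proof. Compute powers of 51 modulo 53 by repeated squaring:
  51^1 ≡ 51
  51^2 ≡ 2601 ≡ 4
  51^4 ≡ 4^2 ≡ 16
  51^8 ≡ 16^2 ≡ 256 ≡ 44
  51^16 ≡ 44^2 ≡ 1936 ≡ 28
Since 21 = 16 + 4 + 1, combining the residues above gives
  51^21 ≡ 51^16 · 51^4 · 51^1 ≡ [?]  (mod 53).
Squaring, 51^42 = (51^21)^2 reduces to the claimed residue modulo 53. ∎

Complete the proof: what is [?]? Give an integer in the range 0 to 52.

5

Multiply the listed residues: 28 · 16 · 51 = 448 → 22848.
Reducing modulo 53: 22848 = 431·53 + 5, so 51^21 ≡ 5.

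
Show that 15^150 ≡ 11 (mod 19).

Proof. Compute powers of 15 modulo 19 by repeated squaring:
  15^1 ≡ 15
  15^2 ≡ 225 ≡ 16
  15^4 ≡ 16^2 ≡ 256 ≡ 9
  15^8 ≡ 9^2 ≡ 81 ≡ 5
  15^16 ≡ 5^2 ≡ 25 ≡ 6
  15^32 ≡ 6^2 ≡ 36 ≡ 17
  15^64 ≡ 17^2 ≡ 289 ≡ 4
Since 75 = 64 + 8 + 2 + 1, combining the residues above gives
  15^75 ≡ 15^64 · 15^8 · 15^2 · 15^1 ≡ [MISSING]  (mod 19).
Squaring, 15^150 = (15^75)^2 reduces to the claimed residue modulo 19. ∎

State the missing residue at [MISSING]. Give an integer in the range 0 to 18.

12

Multiply the listed residues: 4 · 5 · 16 · 15 = 20 → 320 → 4800.
Reducing modulo 19: 4800 = 252·19 + 12, so 15^75 ≡ 12.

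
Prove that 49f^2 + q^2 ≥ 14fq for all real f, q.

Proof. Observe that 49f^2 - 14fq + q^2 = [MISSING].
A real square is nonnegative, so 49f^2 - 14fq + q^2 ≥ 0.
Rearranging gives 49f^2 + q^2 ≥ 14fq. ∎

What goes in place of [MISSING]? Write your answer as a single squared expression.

49f^2 - 14fq + q^2 is a perfect-square trinomial: the outer terms are (7f)^2 and (q)^2, and the cross term is -2·7f·q.
So 49f^2 - 14fq + q^2 = (7f - q)^2 ≥ 0.

(7f - q)^2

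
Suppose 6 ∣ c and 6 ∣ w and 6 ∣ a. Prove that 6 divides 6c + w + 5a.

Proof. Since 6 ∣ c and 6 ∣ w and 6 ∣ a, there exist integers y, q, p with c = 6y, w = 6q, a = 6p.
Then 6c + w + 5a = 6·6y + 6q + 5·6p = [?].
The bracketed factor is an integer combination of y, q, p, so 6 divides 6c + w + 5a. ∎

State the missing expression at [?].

6(5p + q + 6y)

Each term has a factor of 6: 6·6y + 6q + 5·6p = 6·(5p + q + 6y).
Since 5p + q + 6y is an integer, 6 ∣ (6c + w + 5a).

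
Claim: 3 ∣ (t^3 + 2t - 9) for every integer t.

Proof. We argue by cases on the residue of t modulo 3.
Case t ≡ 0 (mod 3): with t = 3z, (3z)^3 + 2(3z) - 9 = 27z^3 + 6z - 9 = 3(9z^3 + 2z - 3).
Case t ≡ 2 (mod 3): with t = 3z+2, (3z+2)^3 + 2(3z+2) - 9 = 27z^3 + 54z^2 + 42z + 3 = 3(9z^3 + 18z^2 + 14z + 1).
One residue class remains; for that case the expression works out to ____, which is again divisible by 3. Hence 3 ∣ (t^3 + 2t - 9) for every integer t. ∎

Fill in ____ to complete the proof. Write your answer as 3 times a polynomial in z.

3(9z^3 + 9z^2 + 5z - 2)

The residues treated are {0, 2}, so the missing case is t ≡ 1 (mod 3); write t = 3z+1.
Then (3z+1)^3 + 2(3z+1) - 9 = 27z^3 + 27z^2 + 15z - 6 = 3(9z^3 + 9z^2 + 5z - 2).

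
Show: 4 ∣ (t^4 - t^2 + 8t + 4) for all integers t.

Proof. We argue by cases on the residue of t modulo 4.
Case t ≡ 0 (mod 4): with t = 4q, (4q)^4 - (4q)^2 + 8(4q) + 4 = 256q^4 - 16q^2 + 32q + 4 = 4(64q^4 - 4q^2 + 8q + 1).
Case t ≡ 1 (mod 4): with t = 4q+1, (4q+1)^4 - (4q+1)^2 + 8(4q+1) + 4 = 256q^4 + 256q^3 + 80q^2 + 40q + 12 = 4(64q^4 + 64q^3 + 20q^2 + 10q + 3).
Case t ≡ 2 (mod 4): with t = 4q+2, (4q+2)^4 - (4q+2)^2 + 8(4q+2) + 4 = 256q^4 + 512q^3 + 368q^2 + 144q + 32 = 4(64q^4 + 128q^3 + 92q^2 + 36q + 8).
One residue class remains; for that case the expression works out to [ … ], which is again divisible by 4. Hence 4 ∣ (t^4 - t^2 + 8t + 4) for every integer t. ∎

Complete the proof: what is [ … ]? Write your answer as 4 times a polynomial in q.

Only t ≡ 3 (mod 4) is unaccounted for. Put t = 4q+3:
(4q+3)^4 - (4q+3)^2 + 8(4q+3) + 4 expands to 256q^4 + 768q^3 + 848q^2 + 440q + 100,
and factoring out 4 leaves 4(64q^4 + 192q^3 + 212q^2 + 110q + 25).

4(64q^4 + 192q^3 + 212q^2 + 110q + 25)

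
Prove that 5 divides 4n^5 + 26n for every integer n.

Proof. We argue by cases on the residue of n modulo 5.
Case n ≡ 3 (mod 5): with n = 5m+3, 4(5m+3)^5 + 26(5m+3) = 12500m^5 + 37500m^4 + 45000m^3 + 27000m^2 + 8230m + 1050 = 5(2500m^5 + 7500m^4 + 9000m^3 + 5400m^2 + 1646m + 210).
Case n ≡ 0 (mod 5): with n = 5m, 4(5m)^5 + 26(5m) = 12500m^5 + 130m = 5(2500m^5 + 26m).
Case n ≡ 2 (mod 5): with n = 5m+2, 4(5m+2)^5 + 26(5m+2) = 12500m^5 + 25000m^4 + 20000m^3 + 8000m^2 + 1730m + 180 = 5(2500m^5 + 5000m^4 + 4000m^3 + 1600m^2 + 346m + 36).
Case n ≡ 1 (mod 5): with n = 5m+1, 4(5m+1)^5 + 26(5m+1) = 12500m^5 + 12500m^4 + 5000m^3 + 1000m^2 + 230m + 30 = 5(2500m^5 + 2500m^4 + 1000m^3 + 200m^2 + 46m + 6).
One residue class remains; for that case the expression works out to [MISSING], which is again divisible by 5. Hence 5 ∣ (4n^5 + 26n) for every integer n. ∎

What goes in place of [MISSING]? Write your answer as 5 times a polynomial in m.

5(2500m^5 + 10000m^4 + 16000m^3 + 12800m^2 + 5146m + 840)

The residues treated are {3, 0, 2, 1}, so the missing case is n ≡ 4 (mod 5); write n = 5m+4.
Then 4(5m+4)^5 + 26(5m+4) = 12500m^5 + 50000m^4 + 80000m^3 + 64000m^2 + 25730m + 4200 = 5(2500m^5 + 10000m^4 + 16000m^3 + 12800m^2 + 5146m + 840).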